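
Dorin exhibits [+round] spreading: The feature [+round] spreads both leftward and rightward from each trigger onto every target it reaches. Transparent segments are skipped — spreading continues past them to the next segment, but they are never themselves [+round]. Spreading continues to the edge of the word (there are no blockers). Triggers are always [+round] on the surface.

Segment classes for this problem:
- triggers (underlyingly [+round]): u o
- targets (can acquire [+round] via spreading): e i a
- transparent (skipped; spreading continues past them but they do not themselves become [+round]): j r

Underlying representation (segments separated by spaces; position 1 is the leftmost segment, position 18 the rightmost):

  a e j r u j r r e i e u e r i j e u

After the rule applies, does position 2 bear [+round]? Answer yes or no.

yes

From /u/ at 5 rightward: 6 /j/ transparent; 7 /r/ transparent; 8 /r/ transparent; 9 /e/ → [+round]; 10 /i/ → [+round]; 11 /e/ → [+round]; 12 /u/ is itself a trigger — this domain ends here.
From /u/ at 5 leftward: 4 /r/ transparent; 3 /j/ transparent; 2 /e/ → [+round]; 1 /a/ → [+round]; word edge.
From /u/ at 12 rightward: 13 /e/ → [+round]; 14 /r/ transparent; 15 /i/ → [+round]; 16 /j/ transparent; 17 /e/ → [+round]; 18 /u/ is itself a trigger — this domain ends here.
From /u/ at 12 leftward: 11 /e/ → [+round]; 10 /i/ → [+round]; 9 /e/ → [+round]; 8 /r/ transparent; 7 /r/ transparent; 6 /j/ transparent; 5 /u/ is itself a trigger — this domain ends here.
From /u/ at 18 rightward: word edge.
From /u/ at 18 leftward: 17 /e/ → [+round]; 16 /j/ transparent; 15 /i/ → [+round]; 14 /r/ transparent; 13 /e/ → [+round]; 12 /u/ is itself a trigger — this domain ends here.
[+round] positions on the surface: 1 2 5 9 10 11 12 13 15 17 18.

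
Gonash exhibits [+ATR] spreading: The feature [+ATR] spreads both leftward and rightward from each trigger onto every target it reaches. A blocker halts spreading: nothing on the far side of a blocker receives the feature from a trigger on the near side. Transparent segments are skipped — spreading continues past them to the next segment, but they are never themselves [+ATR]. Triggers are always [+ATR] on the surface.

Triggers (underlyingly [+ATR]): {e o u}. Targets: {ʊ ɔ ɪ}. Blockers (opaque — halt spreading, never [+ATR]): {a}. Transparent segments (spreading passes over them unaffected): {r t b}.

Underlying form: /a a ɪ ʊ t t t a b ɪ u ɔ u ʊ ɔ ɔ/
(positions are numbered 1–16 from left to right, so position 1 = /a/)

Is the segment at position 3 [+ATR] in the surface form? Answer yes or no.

no

From /u/ at 11 rightward: 12 /ɔ/ → [+ATR]; 13 /u/ is itself a trigger — this domain ends here.
From /u/ at 11 leftward: 10 /ɪ/ → [+ATR]; 9 /b/ transparent; 8 /a/ blocks.
From /u/ at 13 rightward: 14 /ʊ/ → [+ATR]; 15 /ɔ/ → [+ATR]; 16 /ɔ/ → [+ATR]; word edge.
From /u/ at 13 leftward: 12 /ɔ/ → [+ATR]; 11 /u/ is itself a trigger — this domain ends here.
Targets with no active source: positions 3 4 stay [-ATR].
[+ATR] positions on the surface: 10 11 12 13 14 15 16.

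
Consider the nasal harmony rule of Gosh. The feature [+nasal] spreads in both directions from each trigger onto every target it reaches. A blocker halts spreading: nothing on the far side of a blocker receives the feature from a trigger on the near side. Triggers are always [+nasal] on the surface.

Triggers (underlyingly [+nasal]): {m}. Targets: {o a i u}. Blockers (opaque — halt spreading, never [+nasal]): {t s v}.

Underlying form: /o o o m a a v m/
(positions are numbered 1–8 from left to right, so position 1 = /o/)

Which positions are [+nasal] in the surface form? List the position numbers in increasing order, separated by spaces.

1 2 3 4 5 6 8

From /m/ at 4 rightward: 5 /a/ → [+nasal]; 6 /a/ → [+nasal]; 7 /v/ blocks.
From /m/ at 4 leftward: 3 /o/ → [+nasal]; 2 /o/ → [+nasal]; 1 /o/ → [+nasal]; word edge.
From /m/ at 8 rightward: word edge.
From /m/ at 8 leftward: 7 /v/ blocks.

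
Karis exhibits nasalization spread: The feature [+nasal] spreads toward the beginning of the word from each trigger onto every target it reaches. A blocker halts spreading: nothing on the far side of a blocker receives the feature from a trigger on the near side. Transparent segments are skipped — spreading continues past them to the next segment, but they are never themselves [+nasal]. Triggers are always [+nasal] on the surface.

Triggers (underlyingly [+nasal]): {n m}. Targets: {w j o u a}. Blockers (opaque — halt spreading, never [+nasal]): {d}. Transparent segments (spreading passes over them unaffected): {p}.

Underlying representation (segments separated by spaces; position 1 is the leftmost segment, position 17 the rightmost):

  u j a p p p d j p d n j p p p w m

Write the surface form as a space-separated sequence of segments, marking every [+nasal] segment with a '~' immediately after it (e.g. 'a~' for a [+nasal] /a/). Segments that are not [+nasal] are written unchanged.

From /n/ at 11 leftward: 10 /d/ blocks.
From /m/ at 17 leftward: 16 /w/ → [+nasal]; 15 /p/ transparent; 14 /p/ transparent; 13 /p/ transparent; 12 /j/ → [+nasal]; 11 /n/ is itself a trigger — this domain ends here.
Targets with no active source: positions 1 2 3 8 stay [-nasal].
[+nasal] positions on the surface: 11 12 16 17.

u j a p p p d j p d n~ j~ p p p w~ m~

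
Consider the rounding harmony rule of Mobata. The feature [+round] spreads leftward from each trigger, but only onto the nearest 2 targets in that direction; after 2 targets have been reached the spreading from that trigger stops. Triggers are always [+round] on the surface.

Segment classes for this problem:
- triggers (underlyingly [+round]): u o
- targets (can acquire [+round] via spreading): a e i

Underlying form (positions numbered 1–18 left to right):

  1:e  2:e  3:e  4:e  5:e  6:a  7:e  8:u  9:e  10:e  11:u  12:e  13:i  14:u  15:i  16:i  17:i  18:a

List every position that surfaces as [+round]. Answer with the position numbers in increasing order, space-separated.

From /u/ at 8 leftward: 7 /e/ → [+round]; 6 /a/ → [+round]; bound reached.
From /u/ at 11 leftward: 10 /e/ → [+round]; 9 /e/ → [+round]; bound reached.
From /u/ at 14 leftward: 13 /i/ → [+round]; 12 /e/ → [+round]; bound reached.
Targets with no active source: positions 1 2 3 4 5 15 16 17 18 stay [-round].

6 7 8 9 10 11 12 13 14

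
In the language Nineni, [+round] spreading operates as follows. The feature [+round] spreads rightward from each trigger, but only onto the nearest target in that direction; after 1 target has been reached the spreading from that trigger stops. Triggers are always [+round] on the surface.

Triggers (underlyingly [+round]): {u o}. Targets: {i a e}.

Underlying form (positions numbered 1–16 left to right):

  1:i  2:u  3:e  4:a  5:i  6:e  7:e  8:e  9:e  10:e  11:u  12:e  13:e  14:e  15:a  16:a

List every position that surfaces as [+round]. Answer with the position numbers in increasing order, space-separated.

2 3 11 12

From /u/ at 2 rightward: 3 /e/ → [+round]; bound reached.
From /u/ at 11 rightward: 12 /e/ → [+round]; bound reached.
Targets with no active source: positions 1 4 5 6 7 8 9 10 13 14 15 16 stay [-round].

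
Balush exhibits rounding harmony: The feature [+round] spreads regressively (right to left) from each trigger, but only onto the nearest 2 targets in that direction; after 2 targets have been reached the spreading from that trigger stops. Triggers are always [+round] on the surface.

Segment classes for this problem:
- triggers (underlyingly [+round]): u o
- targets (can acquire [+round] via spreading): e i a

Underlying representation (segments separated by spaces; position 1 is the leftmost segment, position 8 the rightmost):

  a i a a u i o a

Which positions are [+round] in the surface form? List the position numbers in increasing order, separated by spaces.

3 4 5 6 7

From /u/ at 5 leftward: 4 /a/ → [+round]; 3 /a/ → [+round]; bound reached.
From /o/ at 7 leftward: 6 /i/ → [+round]; 5 /u/ is itself a trigger — this domain ends here.
Targets with no active source: positions 1 2 8 stay [-round].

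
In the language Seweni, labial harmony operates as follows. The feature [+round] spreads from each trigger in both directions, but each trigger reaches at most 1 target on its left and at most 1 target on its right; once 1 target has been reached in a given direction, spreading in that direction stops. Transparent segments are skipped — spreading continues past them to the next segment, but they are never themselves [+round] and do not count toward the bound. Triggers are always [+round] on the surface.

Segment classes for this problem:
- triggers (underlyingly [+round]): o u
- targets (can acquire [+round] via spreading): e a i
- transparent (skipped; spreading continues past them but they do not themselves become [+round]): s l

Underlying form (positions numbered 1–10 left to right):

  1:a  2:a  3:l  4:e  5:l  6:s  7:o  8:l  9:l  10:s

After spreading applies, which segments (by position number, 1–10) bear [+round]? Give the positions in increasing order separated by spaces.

4 7

From /o/ at 7 rightward: 8 /l/ transparent; 9 /l/ transparent; 10 /s/ transparent; word edge.
From /o/ at 7 leftward: 6 /s/ transparent; 5 /l/ transparent; 4 /e/ → [+round]; bound reached.
Targets with no active source: positions 1 2 stay [-round].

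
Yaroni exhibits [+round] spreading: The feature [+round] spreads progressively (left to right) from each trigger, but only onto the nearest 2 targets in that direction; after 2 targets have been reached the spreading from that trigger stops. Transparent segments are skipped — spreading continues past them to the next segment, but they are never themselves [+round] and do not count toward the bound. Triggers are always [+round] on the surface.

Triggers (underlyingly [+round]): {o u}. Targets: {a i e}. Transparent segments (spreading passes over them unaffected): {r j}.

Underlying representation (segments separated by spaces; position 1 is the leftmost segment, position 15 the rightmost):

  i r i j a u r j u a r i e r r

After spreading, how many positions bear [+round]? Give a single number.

4

From /u/ at 6 rightward: 7 /r/ transparent; 8 /j/ transparent; 9 /u/ is itself a trigger — this domain ends here.
From /u/ at 9 rightward: 10 /a/ → [+round]; 11 /r/ transparent; 12 /i/ → [+round]; bound reached.
Targets with no active source: positions 1 3 5 13 stay [-round].
[+round] positions on the surface: 6 9 10 12.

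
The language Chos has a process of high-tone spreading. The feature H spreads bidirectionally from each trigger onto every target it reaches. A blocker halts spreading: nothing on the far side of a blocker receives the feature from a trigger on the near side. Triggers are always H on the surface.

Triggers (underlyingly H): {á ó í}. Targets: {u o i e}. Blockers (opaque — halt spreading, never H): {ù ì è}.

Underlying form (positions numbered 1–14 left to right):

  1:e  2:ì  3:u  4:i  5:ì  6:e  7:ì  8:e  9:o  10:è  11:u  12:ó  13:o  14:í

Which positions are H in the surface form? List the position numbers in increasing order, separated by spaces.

11 12 13 14

From /ó/ at 12 rightward: 13 /o/ → H; 14 /í/ is itself a trigger — this domain ends here.
From /ó/ at 12 leftward: 11 /u/ → H; 10 /è/ blocks.
From /í/ at 14 rightward: word edge.
From /í/ at 14 leftward: 13 /o/ → H; 12 /ó/ is itself a trigger — this domain ends here.
Targets with no active source: positions 1 3 4 6 8 9 stay [-high tone].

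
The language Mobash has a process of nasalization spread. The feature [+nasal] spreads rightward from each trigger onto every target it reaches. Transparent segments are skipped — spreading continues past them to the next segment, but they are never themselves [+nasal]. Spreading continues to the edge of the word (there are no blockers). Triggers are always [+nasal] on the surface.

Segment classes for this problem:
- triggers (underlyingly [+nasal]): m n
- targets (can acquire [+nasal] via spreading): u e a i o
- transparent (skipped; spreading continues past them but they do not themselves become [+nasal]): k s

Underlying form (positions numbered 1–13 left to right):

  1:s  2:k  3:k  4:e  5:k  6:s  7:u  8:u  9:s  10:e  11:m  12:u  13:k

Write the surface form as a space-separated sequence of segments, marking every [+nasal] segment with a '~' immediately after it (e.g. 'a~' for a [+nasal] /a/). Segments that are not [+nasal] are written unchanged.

From /m/ at 11 rightward: 12 /u/ → [+nasal]; 13 /k/ transparent; word edge.
Targets with no active source: positions 4 7 8 10 stay [-nasal].
[+nasal] positions on the surface: 11 12.

s k k e k s u u s e m~ u~ k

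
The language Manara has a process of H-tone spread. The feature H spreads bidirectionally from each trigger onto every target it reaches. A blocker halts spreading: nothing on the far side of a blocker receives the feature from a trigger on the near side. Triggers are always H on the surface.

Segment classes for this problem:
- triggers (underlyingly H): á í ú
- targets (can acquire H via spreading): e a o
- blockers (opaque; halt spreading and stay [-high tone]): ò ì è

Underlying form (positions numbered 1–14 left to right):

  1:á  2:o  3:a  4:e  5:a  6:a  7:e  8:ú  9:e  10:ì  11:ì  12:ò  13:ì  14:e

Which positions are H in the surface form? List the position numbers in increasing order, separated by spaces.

From /á/ at 1 rightward: 2 /o/ → H; 3 /a/ → H; 4 /e/ → H; 5 /a/ → H; 6 /a/ → H; 7 /e/ → H; 8 /ú/ is itself a trigger — this domain ends here.
From /á/ at 1 leftward: word edge.
From /ú/ at 8 rightward: 9 /e/ → H; 10 /ì/ blocks.
From /ú/ at 8 leftward: 7 /e/ → H; 6 /a/ → H; 5 /a/ → H; 4 /e/ → H; 3 /a/ → H; 2 /o/ → H; 1 /á/ is itself a trigger — this domain ends here.
Target with no active source: position 14 stays [-high tone].

1 2 3 4 5 6 7 8 9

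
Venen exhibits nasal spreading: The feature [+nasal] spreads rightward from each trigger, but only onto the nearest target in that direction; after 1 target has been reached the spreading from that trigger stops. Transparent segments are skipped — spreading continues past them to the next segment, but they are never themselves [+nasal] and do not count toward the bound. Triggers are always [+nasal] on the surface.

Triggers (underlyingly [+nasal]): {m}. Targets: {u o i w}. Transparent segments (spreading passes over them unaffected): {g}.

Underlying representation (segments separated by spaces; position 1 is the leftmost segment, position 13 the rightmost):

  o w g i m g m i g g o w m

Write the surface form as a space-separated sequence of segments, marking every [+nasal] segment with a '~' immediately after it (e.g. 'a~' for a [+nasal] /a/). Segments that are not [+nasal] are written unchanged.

From /m/ at 5 rightward: 6 /g/ transparent; 7 /m/ is itself a trigger — this domain ends here.
From /m/ at 7 rightward: 8 /i/ → [+nasal]; bound reached.
From /m/ at 13 rightward: word edge.
Targets with no active source: positions 1 2 4 11 12 stay [-nasal].
[+nasal] positions on the surface: 5 7 8 13.

o w g i m~ g m~ i~ g g o w m~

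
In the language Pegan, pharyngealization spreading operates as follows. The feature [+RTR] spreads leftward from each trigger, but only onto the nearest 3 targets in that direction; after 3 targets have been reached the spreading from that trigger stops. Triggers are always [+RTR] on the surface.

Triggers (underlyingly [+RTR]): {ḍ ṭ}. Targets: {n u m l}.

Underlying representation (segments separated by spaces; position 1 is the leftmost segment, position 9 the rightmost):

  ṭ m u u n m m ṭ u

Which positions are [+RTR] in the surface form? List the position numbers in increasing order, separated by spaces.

1 5 6 7 8

From /ṭ/ at 1 leftward: word edge.
From /ṭ/ at 8 leftward: 7 /m/ → [+RTR]; 6 /m/ → [+RTR]; 5 /n/ → [+RTR]; bound reached.
Targets with no active source: positions 2 3 4 9 stay [-emphatic].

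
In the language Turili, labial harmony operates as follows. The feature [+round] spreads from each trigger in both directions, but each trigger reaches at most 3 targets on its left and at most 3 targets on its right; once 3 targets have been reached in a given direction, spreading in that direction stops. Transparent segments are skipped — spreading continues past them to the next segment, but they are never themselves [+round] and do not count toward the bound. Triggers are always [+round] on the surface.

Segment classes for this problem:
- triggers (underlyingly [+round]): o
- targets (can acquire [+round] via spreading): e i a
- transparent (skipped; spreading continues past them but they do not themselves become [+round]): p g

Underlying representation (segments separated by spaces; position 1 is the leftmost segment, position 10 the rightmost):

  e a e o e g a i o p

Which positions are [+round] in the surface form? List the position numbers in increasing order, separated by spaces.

1 2 3 4 5 7 8 9

From /o/ at 4 rightward: 5 /e/ → [+round]; 6 /g/ transparent; 7 /a/ → [+round]; 8 /i/ → [+round]; bound reached.
From /o/ at 4 leftward: 3 /e/ → [+round]; 2 /a/ → [+round]; 1 /e/ → [+round]; bound reached.
From /o/ at 9 rightward: 10 /p/ transparent; word edge.
From /o/ at 9 leftward: 8 /i/ → [+round]; 7 /a/ → [+round]; 6 /g/ transparent; 5 /e/ → [+round]; bound reached.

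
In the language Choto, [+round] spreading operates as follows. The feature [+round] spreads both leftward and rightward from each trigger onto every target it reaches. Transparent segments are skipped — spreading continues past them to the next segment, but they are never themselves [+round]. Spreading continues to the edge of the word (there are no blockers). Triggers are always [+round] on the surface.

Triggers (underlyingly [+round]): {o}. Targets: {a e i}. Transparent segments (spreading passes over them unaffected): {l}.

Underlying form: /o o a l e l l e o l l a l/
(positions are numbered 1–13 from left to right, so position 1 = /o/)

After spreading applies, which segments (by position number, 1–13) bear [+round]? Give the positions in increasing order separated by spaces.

1 2 3 5 8 9 12

From /o/ at 1 rightward: 2 /o/ is itself a trigger — this domain ends here.
From /o/ at 1 leftward: word edge.
From /o/ at 2 rightward: 3 /a/ → [+round]; 4 /l/ transparent; 5 /e/ → [+round]; 6 /l/ transparent; 7 /l/ transparent; 8 /e/ → [+round]; 9 /o/ is itself a trigger — this domain ends here.
From /o/ at 2 leftward: 1 /o/ is itself a trigger — this domain ends here.
From /o/ at 9 rightward: 10 /l/ transparent; 11 /l/ transparent; 12 /a/ → [+round]; 13 /l/ transparent; word edge.
From /o/ at 9 leftward: 8 /e/ → [+round]; 7 /l/ transparent; 6 /l/ transparent; 5 /e/ → [+round]; 4 /l/ transparent; 3 /a/ → [+round]; 2 /o/ is itself a trigger — this domain ends here.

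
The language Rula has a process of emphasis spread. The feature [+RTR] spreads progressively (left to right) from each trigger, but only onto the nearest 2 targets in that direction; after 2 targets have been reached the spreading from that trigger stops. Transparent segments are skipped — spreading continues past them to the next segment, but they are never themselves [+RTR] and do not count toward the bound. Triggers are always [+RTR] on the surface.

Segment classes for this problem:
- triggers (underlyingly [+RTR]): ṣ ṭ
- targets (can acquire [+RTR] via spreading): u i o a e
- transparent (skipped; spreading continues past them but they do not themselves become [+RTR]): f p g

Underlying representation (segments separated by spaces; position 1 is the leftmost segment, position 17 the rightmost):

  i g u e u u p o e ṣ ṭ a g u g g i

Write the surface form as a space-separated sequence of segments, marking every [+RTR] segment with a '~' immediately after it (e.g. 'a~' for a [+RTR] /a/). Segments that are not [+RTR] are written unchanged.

From /ṣ/ at 10 rightward: 11 /ṭ/ is itself a trigger — this domain ends here.
From /ṭ/ at 11 rightward: 12 /a/ → [+RTR]; 13 /g/ transparent; 14 /u/ → [+RTR]; bound reached.
Targets with no active source: positions 1 3 4 5 6 8 9 17 stay [-emphatic].
[+RTR] positions on the surface: 10 11 12 14.

i g u e u u p o e ṣ~ ṭ~ a~ g u~ g g i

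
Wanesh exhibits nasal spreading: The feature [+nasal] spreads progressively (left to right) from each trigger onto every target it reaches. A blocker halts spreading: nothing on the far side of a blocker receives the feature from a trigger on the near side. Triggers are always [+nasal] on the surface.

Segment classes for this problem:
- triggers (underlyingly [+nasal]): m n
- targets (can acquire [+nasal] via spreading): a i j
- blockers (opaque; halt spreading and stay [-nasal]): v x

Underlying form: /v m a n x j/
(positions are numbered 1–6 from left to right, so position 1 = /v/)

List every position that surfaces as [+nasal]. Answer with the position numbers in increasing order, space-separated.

2 3 4

From /m/ at 2 rightward: 3 /a/ → [+nasal]; 4 /n/ is itself a trigger — this domain ends here.
From /n/ at 4 rightward: 5 /x/ blocks.
Target with no active source: position 6 stays [-nasal].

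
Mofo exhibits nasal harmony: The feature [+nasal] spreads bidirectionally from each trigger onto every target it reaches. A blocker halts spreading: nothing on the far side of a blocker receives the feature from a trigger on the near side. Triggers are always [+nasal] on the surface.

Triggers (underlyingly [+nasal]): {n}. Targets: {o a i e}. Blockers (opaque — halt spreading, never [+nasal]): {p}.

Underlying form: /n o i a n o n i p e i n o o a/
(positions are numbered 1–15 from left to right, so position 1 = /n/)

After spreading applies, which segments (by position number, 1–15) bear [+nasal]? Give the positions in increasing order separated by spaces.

From /n/ at 1 rightward: 2 /o/ → [+nasal]; 3 /i/ → [+nasal]; 4 /a/ → [+nasal]; 5 /n/ is itself a trigger — this domain ends here.
From /n/ at 1 leftward: word edge.
From /n/ at 5 rightward: 6 /o/ → [+nasal]; 7 /n/ is itself a trigger — this domain ends here.
From /n/ at 5 leftward: 4 /a/ → [+nasal]; 3 /i/ → [+nasal]; 2 /o/ → [+nasal]; 1 /n/ is itself a trigger — this domain ends here.
From /n/ at 7 rightward: 8 /i/ → [+nasal]; 9 /p/ blocks.
From /n/ at 7 leftward: 6 /o/ → [+nasal]; 5 /n/ is itself a trigger — this domain ends here.
From /n/ at 12 rightward: 13 /o/ → [+nasal]; 14 /o/ → [+nasal]; 15 /a/ → [+nasal]; word edge.
From /n/ at 12 leftward: 11 /i/ → [+nasal]; 10 /e/ → [+nasal]; 9 /p/ blocks.

1 2 3 4 5 6 7 8 10 11 12 13 14 15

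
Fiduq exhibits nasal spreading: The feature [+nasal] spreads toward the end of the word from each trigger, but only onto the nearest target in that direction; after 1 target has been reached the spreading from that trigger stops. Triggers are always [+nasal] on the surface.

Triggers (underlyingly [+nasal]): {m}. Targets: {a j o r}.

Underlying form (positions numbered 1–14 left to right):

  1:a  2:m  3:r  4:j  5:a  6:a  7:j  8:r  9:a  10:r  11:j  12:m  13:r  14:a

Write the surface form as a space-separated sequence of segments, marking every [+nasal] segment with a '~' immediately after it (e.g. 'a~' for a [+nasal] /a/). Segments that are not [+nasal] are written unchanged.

a m~ r~ j a a j r a r j m~ r~ a

From /m/ at 2 rightward: 3 /r/ → [+nasal]; bound reached.
From /m/ at 12 rightward: 13 /r/ → [+nasal]; bound reached.
Targets with no active source: positions 1 4 5 6 7 8 9 10 11 14 stay [-nasal].
[+nasal] positions on the surface: 2 3 12 13.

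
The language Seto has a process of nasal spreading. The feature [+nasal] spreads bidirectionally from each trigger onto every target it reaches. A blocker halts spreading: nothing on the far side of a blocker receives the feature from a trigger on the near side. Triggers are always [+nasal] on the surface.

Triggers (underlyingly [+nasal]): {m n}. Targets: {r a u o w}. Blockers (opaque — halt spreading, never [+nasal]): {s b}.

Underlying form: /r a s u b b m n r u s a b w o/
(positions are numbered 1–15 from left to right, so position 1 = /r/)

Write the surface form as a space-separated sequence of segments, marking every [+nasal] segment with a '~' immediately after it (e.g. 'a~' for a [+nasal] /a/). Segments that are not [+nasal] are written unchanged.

r a s u b b m~ n~ r~ u~ s a b w o

From /m/ at 7 rightward: 8 /n/ is itself a trigger — this domain ends here.
From /m/ at 7 leftward: 6 /b/ blocks.
From /n/ at 8 rightward: 9 /r/ → [+nasal]; 10 /u/ → [+nasal]; 11 /s/ blocks.
From /n/ at 8 leftward: 7 /m/ is itself a trigger — this domain ends here.
Targets with no active source: positions 1 2 4 12 14 15 stay [-nasal].
[+nasal] positions on the surface: 7 8 9 10.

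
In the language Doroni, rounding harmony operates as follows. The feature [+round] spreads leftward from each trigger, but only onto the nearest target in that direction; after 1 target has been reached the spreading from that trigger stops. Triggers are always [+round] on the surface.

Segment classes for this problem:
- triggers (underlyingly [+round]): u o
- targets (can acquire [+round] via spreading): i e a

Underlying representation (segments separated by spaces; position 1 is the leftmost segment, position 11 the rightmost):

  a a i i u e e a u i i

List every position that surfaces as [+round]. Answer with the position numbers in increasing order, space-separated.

From /u/ at 5 leftward: 4 /i/ → [+round]; bound reached.
From /u/ at 9 leftward: 8 /a/ → [+round]; bound reached.
Targets with no active source: positions 1 2 3 6 7 10 11 stay [-round].

4 5 8 9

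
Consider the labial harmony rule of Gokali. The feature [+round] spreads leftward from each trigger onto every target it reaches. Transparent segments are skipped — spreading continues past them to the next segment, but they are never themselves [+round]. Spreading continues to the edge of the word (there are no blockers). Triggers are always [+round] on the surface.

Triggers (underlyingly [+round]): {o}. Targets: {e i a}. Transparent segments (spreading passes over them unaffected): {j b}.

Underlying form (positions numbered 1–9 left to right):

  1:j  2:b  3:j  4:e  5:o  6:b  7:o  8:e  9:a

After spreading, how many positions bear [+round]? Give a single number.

From /o/ at 5 leftward: 4 /e/ → [+round]; 3 /j/ transparent; 2 /b/ transparent; 1 /j/ transparent; word edge.
From /o/ at 7 leftward: 6 /b/ transparent; 5 /o/ is itself a trigger — this domain ends here.
Targets with no active source: positions 8 9 stay [-round].
[+round] positions on the surface: 4 5 7.

3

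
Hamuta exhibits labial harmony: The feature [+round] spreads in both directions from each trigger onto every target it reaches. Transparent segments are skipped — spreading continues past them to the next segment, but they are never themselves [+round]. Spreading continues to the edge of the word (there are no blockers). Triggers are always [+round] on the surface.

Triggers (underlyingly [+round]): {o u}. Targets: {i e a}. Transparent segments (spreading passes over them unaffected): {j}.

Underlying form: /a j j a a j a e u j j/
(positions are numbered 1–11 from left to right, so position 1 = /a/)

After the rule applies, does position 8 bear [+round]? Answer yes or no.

yes

From /u/ at 9 rightward: 10 /j/ transparent; 11 /j/ transparent; word edge.
From /u/ at 9 leftward: 8 /e/ → [+round]; 7 /a/ → [+round]; 6 /j/ transparent; 5 /a/ → [+round]; 4 /a/ → [+round]; 3 /j/ transparent; 2 /j/ transparent; 1 /a/ → [+round]; word edge.
[+round] positions on the surface: 1 4 5 7 8 9.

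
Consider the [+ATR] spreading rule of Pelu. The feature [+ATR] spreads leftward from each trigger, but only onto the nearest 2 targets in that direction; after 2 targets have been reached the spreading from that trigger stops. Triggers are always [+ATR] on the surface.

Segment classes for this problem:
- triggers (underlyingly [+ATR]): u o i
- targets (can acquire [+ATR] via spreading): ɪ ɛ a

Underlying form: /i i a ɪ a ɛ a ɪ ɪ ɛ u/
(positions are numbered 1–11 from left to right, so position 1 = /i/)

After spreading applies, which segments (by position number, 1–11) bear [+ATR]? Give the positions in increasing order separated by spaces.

1 2 9 10 11

From /i/ at 1 leftward: word edge.
From /i/ at 2 leftward: 1 /i/ is itself a trigger — this domain ends here.
From /u/ at 11 leftward: 10 /ɛ/ → [+ATR]; 9 /ɪ/ → [+ATR]; bound reached.
Targets with no active source: positions 3 4 5 6 7 8 stay [-ATR].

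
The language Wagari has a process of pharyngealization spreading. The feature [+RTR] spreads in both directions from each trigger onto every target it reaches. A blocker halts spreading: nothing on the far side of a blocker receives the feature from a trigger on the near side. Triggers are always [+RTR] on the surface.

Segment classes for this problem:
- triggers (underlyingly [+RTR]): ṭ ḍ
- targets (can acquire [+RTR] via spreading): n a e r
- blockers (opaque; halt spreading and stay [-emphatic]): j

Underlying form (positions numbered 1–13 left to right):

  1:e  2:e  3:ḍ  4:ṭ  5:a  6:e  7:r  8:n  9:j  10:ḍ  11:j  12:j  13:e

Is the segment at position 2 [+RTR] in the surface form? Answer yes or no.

yes

From /ḍ/ at 3 rightward: 4 /ṭ/ is itself a trigger — this domain ends here.
From /ḍ/ at 3 leftward: 2 /e/ → [+RTR]; 1 /e/ → [+RTR]; word edge.
From /ṭ/ at 4 rightward: 5 /a/ → [+RTR]; 6 /e/ → [+RTR]; 7 /r/ → [+RTR]; 8 /n/ → [+RTR]; 9 /j/ blocks.
From /ṭ/ at 4 leftward: 3 /ḍ/ is itself a trigger — this domain ends here.
From /ḍ/ at 10 rightward: 11 /j/ blocks.
From /ḍ/ at 10 leftward: 9 /j/ blocks.
Target with no active source: position 13 stays [-emphatic].
[+RTR] positions on the surface: 1 2 3 4 5 6 7 8 10.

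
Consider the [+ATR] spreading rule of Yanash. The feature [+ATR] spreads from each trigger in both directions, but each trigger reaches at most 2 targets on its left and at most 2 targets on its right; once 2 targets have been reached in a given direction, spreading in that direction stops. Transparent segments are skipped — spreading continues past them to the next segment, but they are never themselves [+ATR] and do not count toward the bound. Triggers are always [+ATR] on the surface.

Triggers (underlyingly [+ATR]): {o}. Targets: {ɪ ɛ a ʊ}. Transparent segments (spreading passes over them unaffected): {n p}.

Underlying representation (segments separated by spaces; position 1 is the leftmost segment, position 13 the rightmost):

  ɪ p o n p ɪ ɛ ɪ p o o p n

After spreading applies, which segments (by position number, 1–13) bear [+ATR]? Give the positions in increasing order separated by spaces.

1 3 6 7 8 10 11

From /o/ at 3 rightward: 4 /n/ transparent; 5 /p/ transparent; 6 /ɪ/ → [+ATR]; 7 /ɛ/ → [+ATR]; bound reached.
From /o/ at 3 leftward: 2 /p/ transparent; 1 /ɪ/ → [+ATR]; word edge.
From /o/ at 10 rightward: 11 /o/ is itself a trigger — this domain ends here.
From /o/ at 10 leftward: 9 /p/ transparent; 8 /ɪ/ → [+ATR]; 7 /ɛ/ → [+ATR]; bound reached.
From /o/ at 11 rightward: 12 /p/ transparent; 13 /n/ transparent; word edge.
From /o/ at 11 leftward: 10 /o/ is itself a trigger — this domain ends here.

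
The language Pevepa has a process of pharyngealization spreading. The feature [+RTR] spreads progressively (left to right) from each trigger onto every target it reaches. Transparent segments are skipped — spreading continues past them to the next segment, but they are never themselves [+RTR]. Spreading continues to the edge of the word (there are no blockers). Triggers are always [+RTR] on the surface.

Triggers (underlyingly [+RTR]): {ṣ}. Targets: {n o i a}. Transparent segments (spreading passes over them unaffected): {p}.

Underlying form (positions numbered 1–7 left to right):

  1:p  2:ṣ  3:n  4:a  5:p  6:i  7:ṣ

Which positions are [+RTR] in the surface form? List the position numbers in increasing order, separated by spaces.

2 3 4 6 7

From /ṣ/ at 2 rightward: 3 /n/ → [+RTR]; 4 /a/ → [+RTR]; 5 /p/ transparent; 6 /i/ → [+RTR]; 7 /ṣ/ is itself a trigger — this domain ends here.
From /ṣ/ at 7 rightward: word edge.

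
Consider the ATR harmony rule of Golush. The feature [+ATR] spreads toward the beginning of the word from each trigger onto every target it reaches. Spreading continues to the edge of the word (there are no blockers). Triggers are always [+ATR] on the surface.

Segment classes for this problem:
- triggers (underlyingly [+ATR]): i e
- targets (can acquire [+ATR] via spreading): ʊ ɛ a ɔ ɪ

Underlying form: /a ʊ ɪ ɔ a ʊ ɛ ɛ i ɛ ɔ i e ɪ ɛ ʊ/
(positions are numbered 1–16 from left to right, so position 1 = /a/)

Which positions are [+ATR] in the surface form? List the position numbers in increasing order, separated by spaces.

From /i/ at 9 leftward: 8 /ɛ/ → [+ATR]; 7 /ɛ/ → [+ATR]; 6 /ʊ/ → [+ATR]; 5 /a/ → [+ATR]; 4 /ɔ/ → [+ATR]; 3 /ɪ/ → [+ATR]; 2 /ʊ/ → [+ATR]; 1 /a/ → [+ATR]; word edge.
From /i/ at 12 leftward: 11 /ɔ/ → [+ATR]; 10 /ɛ/ → [+ATR]; 9 /i/ is itself a trigger — this domain ends here.
From /e/ at 13 leftward: 12 /i/ is itself a trigger — this domain ends here.
Targets with no active source: positions 14 15 16 stay [-ATR].

1 2 3 4 5 6 7 8 9 10 11 12 13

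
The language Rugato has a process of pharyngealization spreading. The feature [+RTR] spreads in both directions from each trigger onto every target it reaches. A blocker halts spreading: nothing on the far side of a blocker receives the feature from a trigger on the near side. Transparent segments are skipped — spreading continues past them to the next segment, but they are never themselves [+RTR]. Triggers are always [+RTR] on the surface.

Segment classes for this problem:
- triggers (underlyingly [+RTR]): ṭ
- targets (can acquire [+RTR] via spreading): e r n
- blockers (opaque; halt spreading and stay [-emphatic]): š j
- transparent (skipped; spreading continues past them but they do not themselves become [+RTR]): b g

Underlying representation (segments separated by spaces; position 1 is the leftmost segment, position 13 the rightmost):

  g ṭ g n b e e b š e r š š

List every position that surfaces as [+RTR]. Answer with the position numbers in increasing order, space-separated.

2 4 6 7

From /ṭ/ at 2 rightward: 3 /g/ transparent; 4 /n/ → [+RTR]; 5 /b/ transparent; 6 /e/ → [+RTR]; 7 /e/ → [+RTR]; 8 /b/ transparent; 9 /š/ blocks.
From /ṭ/ at 2 leftward: 1 /g/ transparent; word edge.
Targets with no active source: positions 10 11 stay [-emphatic].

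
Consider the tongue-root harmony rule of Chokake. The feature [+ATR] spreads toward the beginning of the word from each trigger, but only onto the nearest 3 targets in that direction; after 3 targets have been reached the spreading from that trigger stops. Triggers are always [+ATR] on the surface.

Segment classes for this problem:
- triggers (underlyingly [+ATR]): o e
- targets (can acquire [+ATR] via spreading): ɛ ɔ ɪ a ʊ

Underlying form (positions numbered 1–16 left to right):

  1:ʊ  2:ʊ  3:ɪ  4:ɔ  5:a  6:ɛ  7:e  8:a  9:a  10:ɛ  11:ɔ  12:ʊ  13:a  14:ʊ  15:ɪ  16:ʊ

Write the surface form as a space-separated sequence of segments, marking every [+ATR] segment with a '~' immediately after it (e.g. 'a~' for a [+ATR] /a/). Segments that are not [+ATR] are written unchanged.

ʊ ʊ ɪ ɔ~ a~ ɛ~ e~ a a ɛ ɔ ʊ a ʊ ɪ ʊ

From /e/ at 7 leftward: 6 /ɛ/ → [+ATR]; 5 /a/ → [+ATR]; 4 /ɔ/ → [+ATR]; bound reached.
Targets with no active source: positions 1 2 3 8 9 10 11 12 13 14 15 16 stay [-ATR].
[+ATR] positions on the surface: 4 5 6 7.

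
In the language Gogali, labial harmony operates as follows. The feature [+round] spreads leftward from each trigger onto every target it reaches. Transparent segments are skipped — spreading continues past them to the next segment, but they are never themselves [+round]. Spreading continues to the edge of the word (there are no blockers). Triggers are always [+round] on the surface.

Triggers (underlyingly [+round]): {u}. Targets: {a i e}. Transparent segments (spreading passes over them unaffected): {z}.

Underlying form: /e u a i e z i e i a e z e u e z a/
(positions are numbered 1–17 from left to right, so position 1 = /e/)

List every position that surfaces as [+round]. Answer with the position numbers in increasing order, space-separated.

From /u/ at 2 leftward: 1 /e/ → [+round]; word edge.
From /u/ at 14 leftward: 13 /e/ → [+round]; 12 /z/ transparent; 11 /e/ → [+round]; 10 /a/ → [+round]; 9 /i/ → [+round]; 8 /e/ → [+round]; 7 /i/ → [+round]; 6 /z/ transparent; 5 /e/ → [+round]; 4 /i/ → [+round]; 3 /a/ → [+round]; 2 /u/ is itself a trigger — this domain ends here.
Targets with no active source: positions 15 17 stay [-round].

1 2 3 4 5 7 8 9 10 11 13 14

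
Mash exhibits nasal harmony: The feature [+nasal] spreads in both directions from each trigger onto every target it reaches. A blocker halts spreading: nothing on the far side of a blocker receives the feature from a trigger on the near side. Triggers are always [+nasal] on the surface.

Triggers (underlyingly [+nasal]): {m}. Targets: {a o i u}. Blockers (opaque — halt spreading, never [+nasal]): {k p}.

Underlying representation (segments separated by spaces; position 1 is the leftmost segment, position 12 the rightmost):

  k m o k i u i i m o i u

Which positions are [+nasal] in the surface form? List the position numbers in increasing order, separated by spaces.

2 3 5 6 7 8 9 10 11 12

From /m/ at 2 rightward: 3 /o/ → [+nasal]; 4 /k/ blocks.
From /m/ at 2 leftward: 1 /k/ blocks.
From /m/ at 9 rightward: 10 /o/ → [+nasal]; 11 /i/ → [+nasal]; 12 /u/ → [+nasal]; word edge.
From /m/ at 9 leftward: 8 /i/ → [+nasal]; 7 /i/ → [+nasal]; 6 /u/ → [+nasal]; 5 /i/ → [+nasal]; 4 /k/ blocks.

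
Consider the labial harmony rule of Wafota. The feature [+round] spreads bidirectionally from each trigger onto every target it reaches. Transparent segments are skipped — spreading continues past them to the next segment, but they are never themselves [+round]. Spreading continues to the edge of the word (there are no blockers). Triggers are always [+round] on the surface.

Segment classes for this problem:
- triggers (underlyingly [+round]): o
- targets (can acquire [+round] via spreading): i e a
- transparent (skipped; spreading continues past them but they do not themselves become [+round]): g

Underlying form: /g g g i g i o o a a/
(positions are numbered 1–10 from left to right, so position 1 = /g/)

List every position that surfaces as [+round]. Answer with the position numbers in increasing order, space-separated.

4 6 7 8 9 10

From /o/ at 7 rightward: 8 /o/ is itself a trigger — this domain ends here.
From /o/ at 7 leftward: 6 /i/ → [+round]; 5 /g/ transparent; 4 /i/ → [+round]; 3 /g/ transparent; 2 /g/ transparent; 1 /g/ transparent; word edge.
From /o/ at 8 rightward: 9 /a/ → [+round]; 10 /a/ → [+round]; word edge.
From /o/ at 8 leftward: 7 /o/ is itself a trigger — this domain ends here.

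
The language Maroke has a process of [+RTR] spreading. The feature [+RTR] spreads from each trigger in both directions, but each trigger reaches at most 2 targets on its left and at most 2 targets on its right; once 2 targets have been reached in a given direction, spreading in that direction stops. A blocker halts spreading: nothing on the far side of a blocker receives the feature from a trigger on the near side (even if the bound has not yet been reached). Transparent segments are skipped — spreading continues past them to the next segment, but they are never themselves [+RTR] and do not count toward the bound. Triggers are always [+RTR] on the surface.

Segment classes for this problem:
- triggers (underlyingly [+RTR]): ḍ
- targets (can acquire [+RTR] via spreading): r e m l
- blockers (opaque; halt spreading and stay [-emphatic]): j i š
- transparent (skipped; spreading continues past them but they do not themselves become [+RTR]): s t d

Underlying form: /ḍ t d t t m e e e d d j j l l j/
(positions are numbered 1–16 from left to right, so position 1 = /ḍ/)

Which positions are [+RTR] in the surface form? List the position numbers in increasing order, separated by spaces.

From /ḍ/ at 1 rightward: 2 /t/ transparent; 3 /d/ transparent; 4 /t/ transparent; 5 /t/ transparent; 6 /m/ → [+RTR]; 7 /e/ → [+RTR]; bound reached.
From /ḍ/ at 1 leftward: word edge.
Targets with no active source: positions 8 9 14 15 stay [-emphatic].

1 6 7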